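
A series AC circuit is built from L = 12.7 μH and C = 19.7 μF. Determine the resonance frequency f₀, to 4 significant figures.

ω₀ = 1/√(LC) = 1/√(1.27e-05 × 1.97e-05) = 63220 rad/s
f₀ = ω₀/(2π) = 10.06 kHz

10.06 kHz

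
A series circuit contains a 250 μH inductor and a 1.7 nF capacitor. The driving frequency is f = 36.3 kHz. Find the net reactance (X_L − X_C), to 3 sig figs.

ω = 2πf = 228100 rad/s
X_L = ωL = 57.0 Ω
X_C = 1/(ωC) = 2580 Ω
X = 57.0 − 2580 = -2520 Ω

-2520 Ω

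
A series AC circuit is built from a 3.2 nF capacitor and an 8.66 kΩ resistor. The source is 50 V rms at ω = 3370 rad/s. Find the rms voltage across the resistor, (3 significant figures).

X_C = 1/(ωC) = 92700 Ω
Z = 8660 − j92700 Ω
|Z| = √(8660² + 92700²) = 93100 Ω
I = V/|Z| = 537 μA
V_R = I·|Z_R| = 0.000537 × 8660 = 4.65 V

4.65 V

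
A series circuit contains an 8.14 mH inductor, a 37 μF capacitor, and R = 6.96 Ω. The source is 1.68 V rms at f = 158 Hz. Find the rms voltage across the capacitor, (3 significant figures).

ω = 2πf = 992.7 rad/s
X_L = ωL = 8.08 Ω
X_C = 1/(ωC) = 27.2 Ω
Net reactance X = X_L − X_C = -19.1 Ω
Z = 6.96 − j19.1 Ω
|Z| = √(6.96² + 19.1²) = 20.4 Ω
I = V/|Z| = 82.5 mA
V_C = I·|Z_C| = 0.0825 × 27.2 = 2.25 V

2.25 V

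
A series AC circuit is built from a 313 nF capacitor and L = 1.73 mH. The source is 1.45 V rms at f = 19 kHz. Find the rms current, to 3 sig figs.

8.07 mA

ω = 2πf = 119400 rad/s
X_L = ωL = 207 Ω
X_C = 1/(ωC) = 26.8 Ω
Net reactance X = X_L − X_C = 180 Ω
Z = j180 Ω
|Z| = √(0² + 180²) = 180 Ω
I = V/|Z| = 1.45/180 = 8.07 mA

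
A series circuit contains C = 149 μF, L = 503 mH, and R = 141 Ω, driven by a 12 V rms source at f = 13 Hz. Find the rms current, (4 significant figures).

ω = 2πf = 81.68 rad/s
X_L = ωL = 41.09 Ω
X_C = 1/(ωC) = 82.17 Ω
Net reactance X = X_L − X_C = -41.08 Ω
Z = 141.0 − j41.08 Ω
|Z| = √(141.0² + 41.08²) = 146.9 Ω
I = V/|Z| = 12/146.9 = 81.71 mA

81.71 mA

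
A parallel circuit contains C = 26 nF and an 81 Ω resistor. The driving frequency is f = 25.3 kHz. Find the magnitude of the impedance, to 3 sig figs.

ω = 2πf = 159000 rad/s
X_C = 1/(ωC) = 242 Ω
Parallel: admittances add. Y = 1/R + jωC
Y = (0.0123 + j0.00413) S
|Y| = 0.0130 S → |Z| = 1/|Y| = 76.8 Ω, ∠Z = −∠Y = -18.5°

76.8 Ω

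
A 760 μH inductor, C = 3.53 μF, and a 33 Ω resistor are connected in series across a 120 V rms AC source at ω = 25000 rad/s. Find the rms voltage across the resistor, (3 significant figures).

X_L = ωL = 19.0 Ω
X_C = 1/(ωC) = 11.3 Ω
Net reactance X = X_L − X_C = 7.67 Ω
Z = 33.0 + j7.67 Ω
|Z| = √(33.0² + 7.67²) = 33.9 Ω
I = V/|Z| = 3.54 A
V_R = I·|Z_R| = 3.54 × 33.0 = 117 V

117 V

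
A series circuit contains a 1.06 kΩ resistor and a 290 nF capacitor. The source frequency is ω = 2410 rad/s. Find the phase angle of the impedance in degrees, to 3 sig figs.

X_C = 1/(ωC) = 1430 Ω
Z = 1060 − j1430 Ω
|Z| = √(1060² + 1430²) = 1780 Ω
∠Z = arctan(-1430/1060) = -53.5°

-53.5°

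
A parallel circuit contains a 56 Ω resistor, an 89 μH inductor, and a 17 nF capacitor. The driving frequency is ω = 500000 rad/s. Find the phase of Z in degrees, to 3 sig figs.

X_L = ωL = 44.5 Ω
X_C = 1/(ωC) = 118 Ω
Parallel: admittances add. Y = 1/R + 1/(jωL) + jωC
Y = (0.0179 − j0.0140) S
|Y| = 0.0227 S → |Z| = 1/|Y| = 44.1 Ω, ∠Z = −∠Y = 38.0°

38.0°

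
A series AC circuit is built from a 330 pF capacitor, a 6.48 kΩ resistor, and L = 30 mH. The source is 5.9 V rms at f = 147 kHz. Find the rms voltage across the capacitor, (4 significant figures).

0.7659 V

ω = 2πf = 923600 rad/s
X_L = ωL = 27710 Ω
X_C = 1/(ωC) = 3281 Ω
Net reactance X = X_L − X_C = 24430 Ω
Z = 6480 + j24430 Ω
|Z| = √(6480² + 24430²) = 25270 Ω
I = V/|Z| = 233.5 μA
V_C = I·|Z_C| = 0.0002335 × 3281 = 0.7659 V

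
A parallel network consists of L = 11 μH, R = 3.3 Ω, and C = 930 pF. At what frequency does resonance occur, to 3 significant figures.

1.57 MHz

ω₀ = 1/√(LC) = 1/√(1.1e-05 × 9.3e-10) = 9.887e+06 rad/s
f₀ = ω₀/(2π) = 1.57 MHz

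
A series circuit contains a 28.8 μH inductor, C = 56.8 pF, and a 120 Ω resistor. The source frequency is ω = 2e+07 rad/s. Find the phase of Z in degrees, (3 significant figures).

X_L = ωL = 576 Ω
X_C = 1/(ωC) = 880 Ω
Net reactance X = X_L − X_C = -304 Ω
Z = 120 − j304 Ω
|Z| = √(120² + 304²) = 327 Ω
∠Z = arctan(-304/120) = -68.5°

-68.5°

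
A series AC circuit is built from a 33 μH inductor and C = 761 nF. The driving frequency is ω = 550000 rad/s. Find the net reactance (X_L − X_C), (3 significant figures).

15.8 Ω

X_L = ωL = 18.2 Ω
X_C = 1/(ωC) = 2.39 Ω
X = 18.2 − 2.39 = 15.8 Ω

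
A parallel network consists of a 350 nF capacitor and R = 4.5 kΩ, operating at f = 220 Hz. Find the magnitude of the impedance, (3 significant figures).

ω = 2πf = 1382 rad/s
X_C = 1/(ωC) = 2070 Ω
Parallel: admittances add. Y = 1/R + jωC
Y = (0.000222 + j0.000484) S
|Y| = 0.000532 S → |Z| = 1/|Y| = 1880 Ω, ∠Z = −∠Y = -65.3°

1880 Ω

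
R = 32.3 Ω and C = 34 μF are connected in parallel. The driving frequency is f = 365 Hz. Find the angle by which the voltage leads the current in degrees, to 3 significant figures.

-68.3°

ω = 2πf = 2293 rad/s
X_C = 1/(ωC) = 12.8 Ω
Parallel: admittances add. Y = 1/R + jωC
Y = (0.0310 + j0.0780) S
|Y| = 0.0839 S → |Z| = 1/|Y| = 11.9 Ω, ∠Z = −∠Y = -68.3°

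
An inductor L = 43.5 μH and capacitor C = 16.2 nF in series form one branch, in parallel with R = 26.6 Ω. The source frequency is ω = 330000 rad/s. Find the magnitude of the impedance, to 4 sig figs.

X_L = ωL = 14.36 Ω
X_C = 1/(ωC) = 187.1 Ω
Branch 1: Z₁ = R = 26.60 Ω
Branch 2 (series LC): Z₂ = j(X_L − X_C) = −j172.7 Ω
Parallel: Z = Z₁Z₂/(Z₁+Z₂), |Z| = 26.29 Ω, ∠Z = -8.756°

26.29 Ω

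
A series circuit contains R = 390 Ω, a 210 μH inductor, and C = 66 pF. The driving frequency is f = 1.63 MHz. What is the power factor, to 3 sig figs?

ω = 2πf = 1.024e+07 rad/s
X_L = ωL = 2150 Ω
X_C = 1/(ωC) = 1480 Ω
Net reactance X = X_L − X_C = 671 Ω
Z = 390 + j671 Ω
|Z| = √(390² + 671²) = 776 Ω
∠Z = arctan(671/390) = 59.8°
cos φ = cos(59.8°) = 0.502

0.502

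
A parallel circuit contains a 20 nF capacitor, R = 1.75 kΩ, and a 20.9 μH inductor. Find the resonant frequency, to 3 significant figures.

246 kHz

ω₀ = 1/√(LC) = 1/√(2.09e-05 × 2e-08) = 1.547e+06 rad/s
f₀ = ω₀/(2π) = 246 kHz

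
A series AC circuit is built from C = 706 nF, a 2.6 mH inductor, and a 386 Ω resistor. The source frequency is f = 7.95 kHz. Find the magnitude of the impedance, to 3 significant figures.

ω = 2πf = 49950 rad/s
X_L = ωL = 130 Ω
X_C = 1/(ωC) = 28.4 Ω
Net reactance X = X_L − X_C = 102 Ω
Z = 386 + j102 Ω
|Z| = √(386² + 102²) = 399 Ω

399 Ω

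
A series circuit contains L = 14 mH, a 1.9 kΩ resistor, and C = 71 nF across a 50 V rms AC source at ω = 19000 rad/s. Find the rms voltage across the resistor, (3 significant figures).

X_L = ωL = 266 Ω
X_C = 1/(ωC) = 741 Ω
Net reactance X = X_L − X_C = -475 Ω
Z = 1900 − j475 Ω
|Z| = √(1900² + 475²) = 1960 Ω
I = V/|Z| = 25.5 mA
V_R = I·|Z_R| = 0.0255 × 1900 = 48.5 V

48.5 V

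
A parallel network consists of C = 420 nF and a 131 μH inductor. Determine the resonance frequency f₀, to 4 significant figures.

21.46 kHz

ω₀ = 1/√(LC) = 1/√(0.000131 × 4.2e-07) = 134800 rad/s
f₀ = ω₀/(2π) = 21.46 kHz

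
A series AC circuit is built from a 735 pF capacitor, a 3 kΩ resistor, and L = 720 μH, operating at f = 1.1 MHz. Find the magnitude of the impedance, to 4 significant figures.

ω = 2πf = 6.912e+06 rad/s
X_L = ωL = 4976 Ω
X_C = 1/(ωC) = 196.9 Ω
Net reactance X = X_L − X_C = 4779 Ω
Z = 3000 + j4779 Ω
|Z| = √(3000² + 4779²) = 5643 Ω

5643 Ω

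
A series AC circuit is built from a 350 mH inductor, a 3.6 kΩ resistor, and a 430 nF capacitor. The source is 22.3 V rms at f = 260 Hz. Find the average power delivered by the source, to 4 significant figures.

ω = 2πf = 1634 rad/s
X_L = ωL = 571.8 Ω
X_C = 1/(ωC) = 1424 Ω
Net reactance X = X_L − X_C = -851.8 Ω
Z = 3600 − j851.8 Ω
|Z| = √(3600² + 851.8²) = 3699 Ω
∠Z = arctan(-851.8/3600) = -13.31°
I = V/|Z| = 6.028 mA
P = VI cos φ = 22.3 × 0.006028 × cos(-13.31°) = 130.8 mW

130.8 mW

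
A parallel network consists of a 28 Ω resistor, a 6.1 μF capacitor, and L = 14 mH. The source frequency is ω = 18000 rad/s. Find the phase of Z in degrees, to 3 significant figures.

-71.4°

X_L = ωL = 252 Ω
X_C = 1/(ωC) = 9.11 Ω
Parallel: admittances add. Y = 1/R + 1/(jωL) + jωC
Y = (0.0357 + j0.106) S
|Y| = 0.112 S → |Z| = 1/|Y| = 8.95 Ω, ∠Z = −∠Y = -71.4°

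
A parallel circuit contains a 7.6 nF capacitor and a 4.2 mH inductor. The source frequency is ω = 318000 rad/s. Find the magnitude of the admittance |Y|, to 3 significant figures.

X_L = ωL = 1340 Ω
X_C = 1/(ωC) = 414 Ω
Parallel: admittances add. Y = 1/(jωL) + jωC
Y = (0 + j0.00167) S
|Y| = 0.00167 S → |Z| = 1/|Y| = 599 Ω, ∠Z = −∠Y = -90.0°

1.67 mS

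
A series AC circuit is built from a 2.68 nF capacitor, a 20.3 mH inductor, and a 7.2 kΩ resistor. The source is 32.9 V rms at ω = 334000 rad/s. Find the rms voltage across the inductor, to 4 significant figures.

X_L = ωL = 6780 Ω
X_C = 1/(ωC) = 1117 Ω
Net reactance X = X_L − X_C = 5663 Ω
Z = 7200 + j5663 Ω
|Z| = √(7200² + 5663²) = 9160 Ω
I = V/|Z| = 3.592 mA
V_L = I·|Z_L| = 0.003592 × 6780 = 24.35 V

24.35 V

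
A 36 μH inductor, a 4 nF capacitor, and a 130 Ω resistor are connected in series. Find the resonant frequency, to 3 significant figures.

419 kHz

ω₀ = 1/√(LC) = 1/√(3.6e-05 × 4e-09) = 2.635e+06 rad/s
f₀ = ω₀/(2π) = 419 kHz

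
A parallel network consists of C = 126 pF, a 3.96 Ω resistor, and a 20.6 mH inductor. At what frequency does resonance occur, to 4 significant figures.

ω₀ = 1/√(LC) = 1/√(0.0206 × 1.26e-10) = 620700 rad/s
f₀ = ω₀/(2π) = 98.79 kHz

98.79 kHz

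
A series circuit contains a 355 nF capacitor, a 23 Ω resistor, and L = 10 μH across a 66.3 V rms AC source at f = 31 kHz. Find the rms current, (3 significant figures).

2.53 A

ω = 2πf = 194800 rad/s
X_L = ωL = 1.95 Ω
X_C = 1/(ωC) = 14.5 Ω
Net reactance X = X_L − X_C = -12.5 Ω
Z = 23.0 − j12.5 Ω
|Z| = √(23.0² + 12.5²) = 26.2 Ω
I = V/|Z| = 66.3/26.2 = 2.53 A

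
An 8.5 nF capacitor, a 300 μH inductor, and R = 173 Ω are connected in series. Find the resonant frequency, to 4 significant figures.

ω₀ = 1/√(LC) = 1/√(0.0003 × 8.5e-09) = 626200 rad/s
f₀ = ω₀/(2π) = 99.67 kHz

99.67 kHz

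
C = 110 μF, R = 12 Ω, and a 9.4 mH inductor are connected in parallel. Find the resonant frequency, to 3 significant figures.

ω₀ = 1/√(LC) = 1/√(0.0094 × 0.00011) = 983.4 rad/s
f₀ = ω₀/(2π) = 157 Hz

157 Hz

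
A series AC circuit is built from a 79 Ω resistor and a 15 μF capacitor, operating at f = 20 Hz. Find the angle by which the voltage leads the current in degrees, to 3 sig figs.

-81.5°

ω = 2πf = 125.7 rad/s
X_C = 1/(ωC) = 531 Ω
Z = 79.0 − j531 Ω
|Z| = √(79.0² + 531²) = 536 Ω
∠Z = arctan(-531/79.0) = -81.5°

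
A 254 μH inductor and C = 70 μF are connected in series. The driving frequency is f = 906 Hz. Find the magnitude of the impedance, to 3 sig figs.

ω = 2πf = 5693 rad/s
X_L = ωL = 1.45 Ω
X_C = 1/(ωC) = 2.51 Ω
Net reactance X = X_L − X_C = -1.06 Ω
Z = − j1.06 Ω
|Z| = √(0² + 1.06²) = 1.06 Ω

1.06 Ω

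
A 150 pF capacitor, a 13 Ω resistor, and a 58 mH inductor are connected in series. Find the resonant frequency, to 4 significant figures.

ω₀ = 1/√(LC) = 1/√(0.058 × 1.5e-10) = 339000 rad/s
f₀ = ω₀/(2π) = 53.96 kHz

53.96 kHz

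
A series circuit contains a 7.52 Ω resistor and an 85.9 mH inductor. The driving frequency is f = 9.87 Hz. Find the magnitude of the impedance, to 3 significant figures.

ω = 2πf = 62.02 rad/s
X_L = ωL = 5.33 Ω
Z = 7.52 + j5.33 Ω
|Z| = √(7.52² + 5.33²) = 9.22 Ω

9.22 Ω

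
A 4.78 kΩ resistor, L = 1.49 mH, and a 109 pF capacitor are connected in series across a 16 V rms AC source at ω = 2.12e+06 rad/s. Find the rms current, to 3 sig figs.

3.25 mA

X_L = ωL = 3160 Ω
X_C = 1/(ωC) = 4330 Ω
Net reactance X = X_L − X_C = -1170 Ω
Z = 4780 − j1170 Ω
|Z| = √(4780² + 1170²) = 4920 Ω
I = V/|Z| = 16/4920 = 3.25 mA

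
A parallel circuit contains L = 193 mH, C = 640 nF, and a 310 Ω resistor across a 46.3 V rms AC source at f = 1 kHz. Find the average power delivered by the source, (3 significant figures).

ω = 2πf = 6283 rad/s
X_L = ωL = 1210 Ω
X_C = 1/(ωC) = 249 Ω
Parallel: admittances add. Y = 1/R + 1/(jωL) + jωC
Y = (0.00323 + j0.00320) S
|Y| = 0.00454 S → |Z| = 1/|Y| = 220 Ω, ∠Z = −∠Y = -44.7°
I = V/|Z| = 210 mA
P = VI cos φ = 46.3 × 0.210 × cos(-44.7°) = 6.92 W

6.92 W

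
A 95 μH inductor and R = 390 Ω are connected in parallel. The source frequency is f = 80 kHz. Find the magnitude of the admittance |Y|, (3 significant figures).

ω = 2πf = 502700 rad/s
X_L = ωL = 47.8 Ω
Parallel: admittances add. Y = 1/R + 1/(jωL)
Y = (0.00256 − j0.0209) S
|Y| = 0.0211 S → |Z| = 1/|Y| = 47.4 Ω, ∠Z = −∠Y = 83.0°

21.1 mS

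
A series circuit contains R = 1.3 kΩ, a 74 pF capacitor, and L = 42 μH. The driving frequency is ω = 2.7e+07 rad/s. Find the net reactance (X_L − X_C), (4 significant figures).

633.5 Ω

X_L = ωL = 1134 Ω
X_C = 1/(ωC) = 500.5 Ω
X = 1134 − 500.5 = 633.5 Ω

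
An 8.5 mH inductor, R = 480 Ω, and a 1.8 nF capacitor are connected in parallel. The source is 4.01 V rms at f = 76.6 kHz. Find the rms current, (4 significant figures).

ω = 2πf = 481300 rad/s
X_L = ωL = 4091 Ω
X_C = 1/(ωC) = 1154 Ω
Parallel: admittances add. Y = 1/R + 1/(jωL) + jωC
Y = (0.002083 + j0.0006219) S
|Y| = 0.002174 S → |Z| = 1/|Y| = 459.9 Ω, ∠Z = −∠Y = -16.62°
I = V/|Z| = 4.01/459.9 = 8.718 mA

8.718 mA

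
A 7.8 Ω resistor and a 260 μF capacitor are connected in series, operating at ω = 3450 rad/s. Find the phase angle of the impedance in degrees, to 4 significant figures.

-8.134°

X_C = 1/(ωC) = 1.115 Ω
Z = 7.800 − j1.115 Ω
|Z| = √(7.800² + 1.115²) = 7.879 Ω
∠Z = arctan(-1.115/7.800) = -8.134°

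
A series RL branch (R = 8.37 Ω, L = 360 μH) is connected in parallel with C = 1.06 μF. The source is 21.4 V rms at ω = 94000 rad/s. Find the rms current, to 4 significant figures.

X_L = ωL = 33.84 Ω
X_C = 1/(ωC) = 10.04 Ω
Branch 1 (R+jX_L): Z₁ = 8.370 + j33.84 Ω, |Z₁| = 34.86 Ω
Branch 2 (−jX_C): Z₂ = −j10.04 Ω
Parallel: Z = Z₁Z₂/(Z₁+Z₂), |Z| = 13.87 Ω, ∠Z = -84.52°
I = V/|Z| = 21.4/13.87 = 1.543 A

1.543 A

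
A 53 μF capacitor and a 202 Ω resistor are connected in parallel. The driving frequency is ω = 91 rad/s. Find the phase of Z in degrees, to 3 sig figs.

-44.3°

X_C = 1/(ωC) = 207 Ω
Parallel: admittances add. Y = 1/R + jωC
Y = (0.00495 + j0.00482) S
|Y| = 0.00691 S → |Z| = 1/|Y| = 145 Ω, ∠Z = −∠Y = -44.3°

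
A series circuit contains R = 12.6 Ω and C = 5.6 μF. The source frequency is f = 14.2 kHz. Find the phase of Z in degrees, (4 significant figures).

ω = 2πf = 89220 rad/s
X_C = 1/(ωC) = 2.001 Ω
Z = 12.60 − j2.001 Ω
|Z| = √(12.60² + 2.001²) = 12.76 Ω
∠Z = arctan(-2.001/12.60) = -9.026°

-9.026°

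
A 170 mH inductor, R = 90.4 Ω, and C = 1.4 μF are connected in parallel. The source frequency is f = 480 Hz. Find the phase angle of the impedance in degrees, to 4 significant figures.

ω = 2πf = 3016 rad/s
X_L = ωL = 512.7 Ω
X_C = 1/(ωC) = 236.8 Ω
Parallel: admittances add. Y = 1/R + 1/(jωL) + jωC
Y = (0.01106 + j0.002272) S
|Y| = 0.01129 S → |Z| = 1/|Y| = 88.55 Ω, ∠Z = −∠Y = -11.61°

-11.61°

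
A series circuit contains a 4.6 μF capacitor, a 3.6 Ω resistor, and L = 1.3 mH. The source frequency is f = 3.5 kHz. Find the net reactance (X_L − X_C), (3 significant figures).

18.7 Ω

ω = 2πf = 21990 rad/s
X_L = ωL = 28.6 Ω
X_C = 1/(ωC) = 9.89 Ω
X = 28.6 − 9.89 = 18.7 Ω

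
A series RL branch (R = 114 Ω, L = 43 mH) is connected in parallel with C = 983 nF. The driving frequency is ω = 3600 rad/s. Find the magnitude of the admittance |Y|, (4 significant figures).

X_L = ωL = 154.8 Ω
X_C = 1/(ωC) = 282.6 Ω
Branch 1 (R+jX_L): Z₁ = 114.0 + j154.8 Ω, |Z₁| = 192.2 Ω
Branch 2 (−jX_C): Z₂ = −j282.6 Ω
Parallel: Z = Z₁Z₂/(Z₁+Z₂), |Z| = 317.2 Ω, ∠Z = 11.89°
|Y| = 1/|Z| = 3.152 mS

3.152 mS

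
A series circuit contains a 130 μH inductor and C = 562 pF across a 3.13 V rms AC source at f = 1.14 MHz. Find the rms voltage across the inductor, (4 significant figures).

ω = 2πf = 7.163e+06 rad/s
X_L = ωL = 931.2 Ω
X_C = 1/(ωC) = 248.4 Ω
Net reactance X = X_L − X_C = 682.8 Ω
Z = j682.8 Ω
|Z| = √(0² + 682.8²) = 682.8 Ω
I = V/|Z| = 4.584 mA
V_L = I·|Z_L| = 0.004584 × 931.2 = 4.269 V

4.269 V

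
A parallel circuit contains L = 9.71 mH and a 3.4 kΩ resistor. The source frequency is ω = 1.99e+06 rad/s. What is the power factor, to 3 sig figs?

X_L = ωL = 19300 Ω
Parallel: admittances add. Y = 1/R + 1/(jωL)
Y = (0.000294 − j5.18e-05) S
|Y| = 0.000299 S → |Z| = 1/|Y| = 3350 Ω, ∠Z = −∠Y = 9.98°
cos φ = cos(9.98°) = 0.985

0.985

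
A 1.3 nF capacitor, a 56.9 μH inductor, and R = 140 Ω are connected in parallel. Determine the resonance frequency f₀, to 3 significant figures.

ω₀ = 1/√(LC) = 1/√(5.69e-05 × 1.3e-09) = 3.677e+06 rad/s
f₀ = ω₀/(2π) = 585 kHz

585 kHz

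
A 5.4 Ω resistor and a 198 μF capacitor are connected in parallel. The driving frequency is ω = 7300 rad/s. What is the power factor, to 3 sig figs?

0.127

X_C = 1/(ωC) = 0.692 Ω
Parallel: admittances add. Y = 1/R + jωC
Y = (0.185 + j1.45) S
|Y| = 1.46 S → |Z| = 1/|Y| = 0.686 Ω, ∠Z = −∠Y = -82.7°
cos φ = cos(-82.7°) = 0.127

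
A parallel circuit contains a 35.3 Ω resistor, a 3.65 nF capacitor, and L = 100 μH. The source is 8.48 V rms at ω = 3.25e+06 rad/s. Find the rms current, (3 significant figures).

X_L = ωL = 325 Ω
X_C = 1/(ωC) = 84.3 Ω
Parallel: admittances add. Y = 1/R + 1/(jωL) + jωC
Y = (0.0283 + j0.00879) S
|Y| = 0.0297 S → |Z| = 1/|Y| = 33.7 Ω, ∠Z = −∠Y = -17.2°
I = V/|Z| = 8.48/33.7 = 252 mA

252 mA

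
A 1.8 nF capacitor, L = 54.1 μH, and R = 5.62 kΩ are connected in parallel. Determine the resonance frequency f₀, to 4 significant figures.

510.0 kHz

ω₀ = 1/√(LC) = 1/√(5.41e-05 × 1.8e-09) = 3.205e+06 rad/s
f₀ = ω₀/(2π) = 510.0 kHz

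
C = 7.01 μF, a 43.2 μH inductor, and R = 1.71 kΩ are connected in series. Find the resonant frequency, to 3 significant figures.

9.15 kHz

ω₀ = 1/√(LC) = 1/√(4.32e-05 × 7.01e-06) = 57460 rad/s
f₀ = ω₀/(2π) = 9.15 kHz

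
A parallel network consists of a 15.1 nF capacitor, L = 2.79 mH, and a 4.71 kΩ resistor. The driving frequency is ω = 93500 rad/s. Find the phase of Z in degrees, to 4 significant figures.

84.99°

X_L = ωL = 260.9 Ω
X_C = 1/(ωC) = 708.3 Ω
Parallel: admittances add. Y = 1/R + 1/(jωL) + jωC
Y = (0.0002123 − j0.002422) S
|Y| = 0.002431 S → |Z| = 1/|Y| = 411.4 Ω, ∠Z = −∠Y = 84.99°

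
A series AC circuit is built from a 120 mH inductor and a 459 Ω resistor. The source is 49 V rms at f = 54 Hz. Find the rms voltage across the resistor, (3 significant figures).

ω = 2πf = 339.3 rad/s
X_L = ωL = 40.7 Ω
Z = 459 + j40.7 Ω
|Z| = √(459² + 40.7²) = 461 Ω
I = V/|Z| = 106 mA
V_R = I·|Z_R| = 0.106 × 459 = 48.8 V

48.8 V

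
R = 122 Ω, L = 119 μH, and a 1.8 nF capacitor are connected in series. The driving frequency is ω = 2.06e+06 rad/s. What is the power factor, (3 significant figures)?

X_L = ωL = 245 Ω
X_C = 1/(ωC) = 270 Ω
Net reactance X = X_L − X_C = -24.5 Ω
Z = 122 − j24.5 Ω
|Z| = √(122² + 24.5²) = 124 Ω
∠Z = arctan(-24.5/122) = -11.4°
cos φ = cos(-11.4°) = 0.980

0.980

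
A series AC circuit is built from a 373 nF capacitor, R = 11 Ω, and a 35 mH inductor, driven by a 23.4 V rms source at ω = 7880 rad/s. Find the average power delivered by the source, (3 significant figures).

1.41 W

X_L = ωL = 276 Ω
X_C = 1/(ωC) = 340 Ω
Net reactance X = X_L − X_C = -64.4 Ω
Z = 11.0 − j64.4 Ω
|Z| = √(11.0² + 64.4²) = 65.4 Ω
∠Z = arctan(-64.4/11.0) = -80.3°
I = V/|Z| = 358 mA
P = VI cos φ = 23.4 × 0.358 × cos(-80.3°) = 1.41 W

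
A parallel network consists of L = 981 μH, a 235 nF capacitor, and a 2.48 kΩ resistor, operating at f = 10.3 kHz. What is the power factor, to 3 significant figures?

ω = 2πf = 64720 rad/s
X_L = ωL = 63.5 Ω
X_C = 1/(ωC) = 65.8 Ω
Parallel: admittances add. Y = 1/R + 1/(jωL) + jωC
Y = (0.000403 − j0.000543) S
|Y| = 0.000676 S → |Z| = 1/|Y| = 1480 Ω, ∠Z = −∠Y = 53.4°
cos φ = cos(53.4°) = 0.596

0.596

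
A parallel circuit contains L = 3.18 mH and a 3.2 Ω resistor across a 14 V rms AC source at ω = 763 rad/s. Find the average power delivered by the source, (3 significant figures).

X_L = ωL = 2.43 Ω
Parallel: admittances add. Y = 1/R + 1/(jωL)
Y = (0.312 − j0.412) S
|Y| = 0.517 S → |Z| = 1/|Y| = 1.93 Ω, ∠Z = −∠Y = 52.8°
I = V/|Z| = 7.24 A
P = VI cos φ = 14 × 7.24 × cos(52.8°) = 61.3 W

61.3 W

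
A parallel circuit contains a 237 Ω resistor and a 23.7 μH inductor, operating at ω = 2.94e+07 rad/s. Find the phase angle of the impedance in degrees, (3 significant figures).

18.8°

X_L = ωL = 697 Ω
Parallel: admittances add. Y = 1/R + 1/(jωL)
Y = (0.00422 − j0.00144) S
|Y| = 0.00446 S → |Z| = 1/|Y| = 224 Ω, ∠Z = −∠Y = 18.8°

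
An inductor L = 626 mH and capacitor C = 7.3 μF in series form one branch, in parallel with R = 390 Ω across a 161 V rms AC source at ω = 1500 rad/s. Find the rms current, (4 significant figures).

454.4 mA

X_L = ωL = 939.0 Ω
X_C = 1/(ωC) = 91.32 Ω
Branch 1: Z₁ = R = 390.0 Ω
Branch 2 (series LC): Z₂ = j(X_L − X_C) = j847.7 Ω
Parallel: Z = Z₁Z₂/(Z₁+Z₂), |Z| = 354.3 Ω, ∠Z = 24.71°
I = V/|Z| = 161/354.3 = 454.4 mA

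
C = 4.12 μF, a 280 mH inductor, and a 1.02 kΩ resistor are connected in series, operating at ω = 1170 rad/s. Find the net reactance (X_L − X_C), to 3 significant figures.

X_L = ωL = 328 Ω
X_C = 1/(ωC) = 207 Ω
X = 328 − 207 = 120 Ω

120 Ω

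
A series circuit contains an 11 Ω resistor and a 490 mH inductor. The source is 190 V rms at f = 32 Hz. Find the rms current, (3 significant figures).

ω = 2πf = 201.1 rad/s
X_L = ωL = 98.5 Ω
Z = 11.0 + j98.5 Ω
|Z| = √(11.0² + 98.5²) = 99.1 Ω
I = V/|Z| = 190/99.1 = 1.92 A

1.92 A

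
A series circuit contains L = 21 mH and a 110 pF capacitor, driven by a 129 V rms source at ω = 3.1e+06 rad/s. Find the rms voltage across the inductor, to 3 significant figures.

X_L = ωL = 65100 Ω
X_C = 1/(ωC) = 2930 Ω
Net reactance X = X_L − X_C = 62200 Ω
Z = j62200 Ω
|Z| = √(0² + 62200²) = 62200 Ω
I = V/|Z| = 2.08 mA
V_L = I·|Z_L| = 0.00208 × 65100 = 135 V

135 V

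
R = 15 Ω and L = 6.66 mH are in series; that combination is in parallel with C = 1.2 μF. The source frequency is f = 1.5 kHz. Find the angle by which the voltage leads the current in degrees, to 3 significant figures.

ω = 2πf = 9425 rad/s
X_L = ωL = 62.8 Ω
X_C = 1/(ωC) = 88.4 Ω
Branch 1 (R+jX_L): Z₁ = 15.0 + j62.8 Ω, |Z₁| = 64.5 Ω
Branch 2 (−jX_C): Z₂ = −j88.4 Ω
Parallel: Z = Z₁Z₂/(Z₁+Z₂), |Z| = 192 Ω, ∠Z = 46.2°

46.2°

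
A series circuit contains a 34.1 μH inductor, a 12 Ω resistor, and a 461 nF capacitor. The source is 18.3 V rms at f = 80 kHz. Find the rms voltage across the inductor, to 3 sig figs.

ω = 2πf = 502700 rad/s
X_L = ωL = 17.1 Ω
X_C = 1/(ωC) = 4.32 Ω
Net reactance X = X_L − X_C = 12.8 Ω
Z = 12.0 + j12.8 Ω
|Z| = √(12.0² + 12.8²) = 17.6 Ω
I = V/|Z| = 1.04 A
V_L = I·|Z_L| = 1.04 × 17.1 = 17.9 V

17.9 V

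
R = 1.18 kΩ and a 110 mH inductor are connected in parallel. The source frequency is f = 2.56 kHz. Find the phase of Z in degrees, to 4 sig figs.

33.70°

ω = 2πf = 16080 rad/s
X_L = ωL = 1769 Ω
Parallel: admittances add. Y = 1/R + 1/(jωL)
Y = (0.0008475 − j0.0005652) S
|Y| = 0.001019 S → |Z| = 1/|Y| = 981.7 Ω, ∠Z = −∠Y = 33.70°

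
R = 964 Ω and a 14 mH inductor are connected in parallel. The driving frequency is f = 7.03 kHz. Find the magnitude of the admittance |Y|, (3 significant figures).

ω = 2πf = 44170 rad/s
X_L = ωL = 618 Ω
Parallel: admittances add. Y = 1/R + 1/(jωL)
Y = (0.00104 − j0.00162) S
|Y| = 0.00192 S → |Z| = 1/|Y| = 521 Ω, ∠Z = −∠Y = 57.3°

1.92 mS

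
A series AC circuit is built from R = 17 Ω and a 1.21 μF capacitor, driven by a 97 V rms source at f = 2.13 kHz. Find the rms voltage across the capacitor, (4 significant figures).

ω = 2πf = 13380 rad/s
X_C = 1/(ωC) = 61.75 Ω
Z = 17.00 − j61.75 Ω
|Z| = √(17.00² + 61.75²) = 64.05 Ω
I = V/|Z| = 1.514 A
V_C = I·|Z_C| = 1.514 × 61.75 = 93.52 V

93.52 V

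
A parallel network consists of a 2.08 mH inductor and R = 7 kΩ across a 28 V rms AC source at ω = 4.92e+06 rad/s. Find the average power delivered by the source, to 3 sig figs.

X_L = ωL = 10200 Ω
Parallel: admittances add. Y = 1/R + 1/(jωL)
Y = (0.000143 − j9.77e-05) S
|Y| = 0.000173 S → |Z| = 1/|Y| = 5780 Ω, ∠Z = −∠Y = 34.4°
I = V/|Z| = 4.85 mA
P = VI cos φ = 28 × 0.00485 × cos(34.4°) = 112 mW

112 mW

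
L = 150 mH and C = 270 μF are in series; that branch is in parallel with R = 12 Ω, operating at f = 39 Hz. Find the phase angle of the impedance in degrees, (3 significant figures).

ω = 2πf = 245.0 rad/s
X_L = ωL = 36.8 Ω
X_C = 1/(ωC) = 15.1 Ω
Branch 1: Z₁ = R = 12.0 Ω
Branch 2 (series LC): Z₂ = j(X_L − X_C) = j21.6 Ω
Parallel: Z = Z₁Z₂/(Z₁+Z₂), |Z| = 10.5 Ω, ∠Z = 29.0°

29.0°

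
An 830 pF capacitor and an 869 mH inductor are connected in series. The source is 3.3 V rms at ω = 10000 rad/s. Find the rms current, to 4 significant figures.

29.52 μA

X_L = ωL = 8690 Ω
X_C = 1/(ωC) = 120500 Ω
Net reactance X = X_L − X_C = -111800 Ω
Z = − j111800 Ω
|Z| = √(0² + 111800²) = 111800 Ω
I = V/|Z| = 3.3/111800 = 29.52 μA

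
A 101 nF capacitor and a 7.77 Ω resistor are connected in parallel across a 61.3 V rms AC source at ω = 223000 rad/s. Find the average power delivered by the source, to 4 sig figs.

483.6 W

X_C = 1/(ωC) = 44.40 Ω
Parallel: admittances add. Y = 1/R + jωC
Y = (0.1287 + j0.02252) S
|Y| = 0.1307 S → |Z| = 1/|Y| = 7.654 Ω, ∠Z = −∠Y = -9.926°
I = V/|Z| = 8.009 A
P = VI cos φ = 61.3 × 8.009 × cos(-9.926°) = 483.6 W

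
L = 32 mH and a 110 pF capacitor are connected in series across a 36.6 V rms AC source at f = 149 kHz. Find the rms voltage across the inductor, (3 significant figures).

54.2 V

ω = 2πf = 936200 rad/s
X_L = ωL = 30000 Ω
X_C = 1/(ωC) = 9710 Ω
Net reactance X = X_L − X_C = 20200 Ω
Z = j20200 Ω
|Z| = √(0² + 20200²) = 20200 Ω
I = V/|Z| = 1.81 mA
V_L = I·|Z_L| = 0.00181 × 30000 = 54.2 V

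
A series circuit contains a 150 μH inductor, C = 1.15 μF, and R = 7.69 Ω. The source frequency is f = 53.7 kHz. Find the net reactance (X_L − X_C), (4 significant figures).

ω = 2πf = 337400 rad/s
X_L = ωL = 50.61 Ω
X_C = 1/(ωC) = 2.577 Ω
X = 50.61 − 2.577 = 48.03 Ω

48.03 Ω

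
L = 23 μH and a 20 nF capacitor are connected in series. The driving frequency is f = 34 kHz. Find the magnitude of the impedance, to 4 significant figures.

229.1 Ω

ω = 2πf = 213600 rad/s
X_L = ωL = 4.913 Ω
X_C = 1/(ωC) = 234.1 Ω
Net reactance X = X_L − X_C = -229.1 Ω
Z = − j229.1 Ω
|Z| = √(0² + 229.1²) = 229.1 Ω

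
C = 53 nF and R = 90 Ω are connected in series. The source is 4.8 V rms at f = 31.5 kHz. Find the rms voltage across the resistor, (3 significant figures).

ω = 2πf = 197900 rad/s
X_C = 1/(ωC) = 95.3 Ω
Z = 90.0 − j95.3 Ω
|Z| = √(90.0² + 95.3²) = 131 Ω
I = V/|Z| = 36.6 mA
V_R = I·|Z_R| = 0.0366 × 90.0 = 3.30 V

3.30 V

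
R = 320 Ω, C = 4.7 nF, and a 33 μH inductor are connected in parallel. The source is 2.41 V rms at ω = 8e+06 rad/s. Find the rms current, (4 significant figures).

X_L = ωL = 264.0 Ω
X_C = 1/(ωC) = 26.60 Ω
Parallel: admittances add. Y = 1/R + 1/(jωL) + jωC
Y = (0.003125 + j0.03381) S
|Y| = 0.03396 S → |Z| = 1/|Y| = 29.45 Ω, ∠Z = −∠Y = -84.72°
I = V/|Z| = 2.41/29.45 = 81.83 mA

81.83 mA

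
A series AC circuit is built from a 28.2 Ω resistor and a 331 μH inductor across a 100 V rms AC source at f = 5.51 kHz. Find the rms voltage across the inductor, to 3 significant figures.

ω = 2πf = 34620 rad/s
X_L = ωL = 11.5 Ω
Z = 28.2 + j11.5 Ω
|Z| = √(28.2² + 11.5²) = 30.4 Ω
I = V/|Z| = 3.29 A
V_L = I·|Z_L| = 3.29 × 11.5 = 37.6 V

37.6 V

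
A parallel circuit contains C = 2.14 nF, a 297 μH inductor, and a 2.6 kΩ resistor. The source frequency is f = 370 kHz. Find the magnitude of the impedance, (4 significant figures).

ω = 2πf = 2.325e+06 rad/s
X_L = ωL = 690.5 Ω
X_C = 1/(ωC) = 201.0 Ω
Parallel: admittances add. Y = 1/R + 1/(jωL) + jωC
Y = (0.0003846 + j0.003527) S
|Y| = 0.003548 S → |Z| = 1/|Y| = 281.9 Ω, ∠Z = −∠Y = -83.78°

281.9 Ω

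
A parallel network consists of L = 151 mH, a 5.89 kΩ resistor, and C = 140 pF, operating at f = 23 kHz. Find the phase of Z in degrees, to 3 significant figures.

8.57°

ω = 2πf = 144500 rad/s
X_L = ωL = 21800 Ω
X_C = 1/(ωC) = 49400 Ω
Parallel: admittances add. Y = 1/R + 1/(jωL) + jωC
Y = (0.000170 − j2.56e-05) S
|Y| = 0.000172 S → |Z| = 1/|Y| = 5820 Ω, ∠Z = −∠Y = 8.57°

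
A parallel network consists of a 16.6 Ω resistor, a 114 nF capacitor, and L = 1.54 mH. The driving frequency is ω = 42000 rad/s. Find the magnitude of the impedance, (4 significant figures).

16.35 Ω

X_L = ωL = 64.68 Ω
X_C = 1/(ωC) = 208.9 Ω
Parallel: admittances add. Y = 1/R + 1/(jωL) + jωC
Y = (0.06024 − j0.01067) S
|Y| = 0.06118 S → |Z| = 1/|Y| = 16.35 Ω, ∠Z = −∠Y = 10.05°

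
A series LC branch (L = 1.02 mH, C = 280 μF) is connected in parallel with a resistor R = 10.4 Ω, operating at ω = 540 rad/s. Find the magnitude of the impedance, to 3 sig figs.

X_L = ωL = 0.551 Ω
X_C = 1/(ωC) = 6.61 Ω
Branch 1: Z₁ = R = 10.4 Ω
Branch 2 (series LC): Z₂ = j(X_L − X_C) = −j6.06 Ω
Parallel: Z = Z₁Z₂/(Z₁+Z₂), |Z| = 5.24 Ω, ∠Z = -59.8°

5.24 Ω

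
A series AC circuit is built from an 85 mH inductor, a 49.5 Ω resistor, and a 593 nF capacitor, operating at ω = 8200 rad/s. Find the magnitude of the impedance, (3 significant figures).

X_L = ωL = 697 Ω
X_C = 1/(ωC) = 206 Ω
Net reactance X = X_L − X_C = 491 Ω
Z = 49.5 + j491 Ω
|Z| = √(49.5² + 491²) = 494 Ω

494 Ω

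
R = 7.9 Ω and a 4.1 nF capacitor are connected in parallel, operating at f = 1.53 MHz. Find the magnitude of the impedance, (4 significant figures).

ω = 2πf = 9.613e+06 rad/s
X_C = 1/(ωC) = 25.37 Ω
Parallel: admittances add. Y = 1/R + jωC
Y = (0.1266 + j0.03941) S
|Y| = 0.1326 S → |Z| = 1/|Y| = 7.543 Ω, ∠Z = −∠Y = -17.30°

7.543 Ω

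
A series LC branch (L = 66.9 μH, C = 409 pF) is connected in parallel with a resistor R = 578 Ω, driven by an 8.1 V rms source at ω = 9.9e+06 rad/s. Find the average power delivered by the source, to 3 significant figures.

X_L = ωL = 662 Ω
X_C = 1/(ωC) = 247 Ω
Branch 1: Z₁ = R = 578 Ω
Branch 2 (series LC): Z₂ = j(X_L − X_C) = j415 Ω
Parallel: Z = Z₁Z₂/(Z₁+Z₂), |Z| = 337 Ω, ∠Z = 54.3°
I = V/|Z| = 24.0 mA
P = VI cos φ = 8.1 × 0.0240 × cos(54.3°) = 114 mW

114 mW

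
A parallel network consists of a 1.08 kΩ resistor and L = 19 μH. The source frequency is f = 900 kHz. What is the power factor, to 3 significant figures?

ω = 2πf = 5.655e+06 rad/s
X_L = ωL = 107 Ω
Parallel: admittances add. Y = 1/R + 1/(jωL)
Y = (0.000926 − j0.00931) S
|Y| = 0.00935 S → |Z| = 1/|Y| = 107 Ω, ∠Z = −∠Y = 84.3°
cos φ = cos(84.3°) = 0.0990

0.0990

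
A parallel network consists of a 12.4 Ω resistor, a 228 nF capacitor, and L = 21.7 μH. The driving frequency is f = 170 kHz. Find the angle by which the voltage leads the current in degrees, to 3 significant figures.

-68.1°

ω = 2πf = 1.068e+06 rad/s
X_L = ωL = 23.2 Ω
X_C = 1/(ωC) = 4.11 Ω
Parallel: admittances add. Y = 1/R + 1/(jωL) + jωC
Y = (0.0806 + j0.200) S
|Y| = 0.216 S → |Z| = 1/|Y| = 4.63 Ω, ∠Z = −∠Y = -68.1°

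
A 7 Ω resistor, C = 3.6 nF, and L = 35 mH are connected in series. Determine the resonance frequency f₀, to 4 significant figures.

ω₀ = 1/√(LC) = 1/√(0.035 × 3.6e-09) = 89090 rad/s
f₀ = ω₀/(2π) = 14.18 kHz

14.18 kHz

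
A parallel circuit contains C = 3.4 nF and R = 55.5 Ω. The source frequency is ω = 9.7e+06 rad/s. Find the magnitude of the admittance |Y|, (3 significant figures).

X_C = 1/(ωC) = 30.3 Ω
Parallel: admittances add. Y = 1/R + jωC
Y = (0.0180 + j0.0330) S
|Y| = 0.0376 S → |Z| = 1/|Y| = 26.6 Ω, ∠Z = −∠Y = -61.4°

37.6 mS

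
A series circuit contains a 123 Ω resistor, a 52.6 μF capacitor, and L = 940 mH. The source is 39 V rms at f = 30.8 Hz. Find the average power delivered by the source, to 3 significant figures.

8.45 W

ω = 2πf = 193.5 rad/s
X_L = ωL = 182 Ω
X_C = 1/(ωC) = 98.2 Ω
Net reactance X = X_L − X_C = 83.7 Ω
Z = 123 + j83.7 Ω
|Z| = √(123² + 83.7²) = 149 Ω
∠Z = arctan(83.7/123) = 34.2°
I = V/|Z| = 262 mA
P = VI cos φ = 39 × 0.262 × cos(34.2°) = 8.45 W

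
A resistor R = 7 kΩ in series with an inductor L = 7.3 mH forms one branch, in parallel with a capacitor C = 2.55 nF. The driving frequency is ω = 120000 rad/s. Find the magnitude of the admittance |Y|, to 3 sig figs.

X_L = ωL = 876 Ω
X_C = 1/(ωC) = 3270 Ω
Branch 1 (R+jX_L): Z₁ = 7000 + j876 Ω, |Z₁| = 7050 Ω
Branch 2 (−jX_C): Z₂ = −j3270 Ω
Parallel: Z = Z₁Z₂/(Z₁+Z₂), |Z| = 3120 Ω, ∠Z = -64.0°
|Y| = 1/|Z| = 321 μS

321 μS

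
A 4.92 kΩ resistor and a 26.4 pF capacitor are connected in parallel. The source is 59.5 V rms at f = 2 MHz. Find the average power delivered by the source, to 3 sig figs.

ω = 2πf = 1.257e+07 rad/s
X_C = 1/(ωC) = 3010 Ω
Parallel: admittances add. Y = 1/R + jωC
Y = (0.000203 + j0.000332) S
|Y| = 0.000389 S → |Z| = 1/|Y| = 2570 Ω, ∠Z = −∠Y = -58.5°
I = V/|Z| = 23.1 mA
P = VI cos φ = 59.5 × 0.0231 × cos(-58.5°) = 720 mW

720 mW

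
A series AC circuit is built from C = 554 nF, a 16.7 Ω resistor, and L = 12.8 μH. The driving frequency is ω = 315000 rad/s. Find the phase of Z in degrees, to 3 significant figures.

-5.81°

X_L = ωL = 4.03 Ω
X_C = 1/(ωC) = 5.73 Ω
Net reactance X = X_L − X_C = -1.70 Ω
Z = 16.7 − j1.70 Ω
|Z| = √(16.7² + 1.70²) = 16.8 Ω
∠Z = arctan(-1.70/16.7) = -5.81°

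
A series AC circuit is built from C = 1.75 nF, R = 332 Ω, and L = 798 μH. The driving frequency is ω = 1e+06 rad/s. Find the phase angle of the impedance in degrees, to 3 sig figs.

X_L = ωL = 798 Ω
X_C = 1/(ωC) = 571 Ω
Net reactance X = X_L − X_C = 227 Ω
Z = 332 + j227 Ω
|Z| = √(332² + 227²) = 402 Ω
∠Z = arctan(227/332) = 34.3°

34.3°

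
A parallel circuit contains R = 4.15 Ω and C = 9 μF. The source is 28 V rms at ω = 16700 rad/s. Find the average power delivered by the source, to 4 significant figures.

188.9 W

X_C = 1/(ωC) = 6.653 Ω
Parallel: admittances add. Y = 1/R + jωC
Y = (0.2410 + j0.1503) S
|Y| = 0.2840 S → |Z| = 1/|Y| = 3.521 Ω, ∠Z = −∠Y = -31.95°
I = V/|Z| = 7.952 A
P = VI cos φ = 28 × 7.952 × cos(-31.95°) = 188.9 W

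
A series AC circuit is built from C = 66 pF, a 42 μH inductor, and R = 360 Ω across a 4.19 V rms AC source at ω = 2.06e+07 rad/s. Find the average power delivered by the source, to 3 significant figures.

X_L = ωL = 865 Ω
X_C = 1/(ωC) = 736 Ω
Net reactance X = X_L − X_C = 130 Ω
Z = 360 + j130 Ω
|Z| = √(360² + 130²) = 383 Ω
∠Z = arctan(130/360) = 19.8°
I = V/|Z| = 11.0 mA
P = VI cos φ = 4.19 × 0.0110 × cos(19.8°) = 43.2 mW

43.2 mW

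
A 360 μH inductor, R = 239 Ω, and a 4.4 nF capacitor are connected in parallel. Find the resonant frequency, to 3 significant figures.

126 kHz

ω₀ = 1/√(LC) = 1/√(0.00036 × 4.4e-09) = 794600 rad/s
f₀ = ω₀/(2π) = 126 kHz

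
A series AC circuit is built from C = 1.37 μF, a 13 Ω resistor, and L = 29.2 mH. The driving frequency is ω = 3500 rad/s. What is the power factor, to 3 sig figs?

0.121

X_L = ωL = 102 Ω
X_C = 1/(ωC) = 209 Ω
Net reactance X = X_L − X_C = -106 Ω
Z = 13.0 − j106 Ω
|Z| = √(13.0² + 106²) = 107 Ω
∠Z = arctan(-106/13.0) = -83.0°
cos φ = cos(-83.0°) = 0.121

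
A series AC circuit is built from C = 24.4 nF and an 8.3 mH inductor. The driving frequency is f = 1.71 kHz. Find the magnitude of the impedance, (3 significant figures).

ω = 2πf = 10740 rad/s
X_L = ωL = 89.2 Ω
X_C = 1/(ωC) = 3810 Ω
Net reactance X = X_L − X_C = -3730 Ω
Z = − j3730 Ω
|Z| = √(0² + 3730²) = 3730 Ω

3730 Ω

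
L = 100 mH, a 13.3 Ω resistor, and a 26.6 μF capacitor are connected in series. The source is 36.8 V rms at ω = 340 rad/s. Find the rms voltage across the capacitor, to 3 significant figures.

52.4 V

X_L = ωL = 34.0 Ω
X_C = 1/(ωC) = 111 Ω
Net reactance X = X_L − X_C = -76.6 Ω
Z = 13.3 − j76.6 Ω
|Z| = √(13.3² + 76.6²) = 77.7 Ω
I = V/|Z| = 474 mA
V_C = I·|Z_C| = 0.474 × 111 = 52.4 V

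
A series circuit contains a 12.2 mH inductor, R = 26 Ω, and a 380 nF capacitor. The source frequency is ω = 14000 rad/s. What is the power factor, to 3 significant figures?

X_L = ωL = 171 Ω
X_C = 1/(ωC) = 188 Ω
Net reactance X = X_L − X_C = -17.2 Ω
Z = 26.0 − j17.2 Ω
|Z| = √(26.0² + 17.2²) = 31.2 Ω
∠Z = arctan(-17.2/26.0) = -33.4°
cos φ = cos(-33.4°) = 0.834

0.834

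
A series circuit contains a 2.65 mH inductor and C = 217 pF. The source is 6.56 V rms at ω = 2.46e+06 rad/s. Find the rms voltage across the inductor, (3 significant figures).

X_L = ωL = 6520 Ω
X_C = 1/(ωC) = 1870 Ω
Net reactance X = X_L − X_C = 4650 Ω
Z = j4650 Ω
|Z| = √(0² + 4650²) = 4650 Ω
I = V/|Z| = 1.41 mA
V_L = I·|Z_L| = 0.00141 × 6520 = 9.21 V

9.21 V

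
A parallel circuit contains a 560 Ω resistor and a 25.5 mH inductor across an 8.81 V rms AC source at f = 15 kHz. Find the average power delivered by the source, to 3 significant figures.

139 mW

ω = 2πf = 94250 rad/s
X_L = ωL = 2400 Ω
Parallel: admittances add. Y = 1/R + 1/(jωL)
Y = (0.00179 − j0.000416) S
|Y| = 0.00183 S → |Z| = 1/|Y| = 545 Ω, ∠Z = −∠Y = 13.1°
I = V/|Z| = 16.2 mA
P = VI cos φ = 8.81 × 0.0162 × cos(13.1°) = 139 mW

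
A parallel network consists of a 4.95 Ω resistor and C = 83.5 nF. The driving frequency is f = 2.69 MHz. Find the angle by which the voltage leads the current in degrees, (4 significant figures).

ω = 2πf = 1.69e+07 rad/s
X_C = 1/(ωC) = 0.7086 Ω
Parallel: admittances add. Y = 1/R + jωC
Y = (0.2020 + j1.411) S
|Y| = 1.426 S → |Z| = 1/|Y| = 0.7014 Ω, ∠Z = −∠Y = -81.85°

-81.85°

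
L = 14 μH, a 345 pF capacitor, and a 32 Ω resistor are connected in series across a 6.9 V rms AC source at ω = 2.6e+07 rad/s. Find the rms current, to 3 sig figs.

X_L = ωL = 364 Ω
X_C = 1/(ωC) = 111 Ω
Net reactance X = X_L − X_C = 253 Ω
Z = 32.0 + j253 Ω
|Z| = √(32.0² + 253²) = 255 Ω
I = V/|Z| = 6.9/255 = 27.1 mA

27.1 mA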